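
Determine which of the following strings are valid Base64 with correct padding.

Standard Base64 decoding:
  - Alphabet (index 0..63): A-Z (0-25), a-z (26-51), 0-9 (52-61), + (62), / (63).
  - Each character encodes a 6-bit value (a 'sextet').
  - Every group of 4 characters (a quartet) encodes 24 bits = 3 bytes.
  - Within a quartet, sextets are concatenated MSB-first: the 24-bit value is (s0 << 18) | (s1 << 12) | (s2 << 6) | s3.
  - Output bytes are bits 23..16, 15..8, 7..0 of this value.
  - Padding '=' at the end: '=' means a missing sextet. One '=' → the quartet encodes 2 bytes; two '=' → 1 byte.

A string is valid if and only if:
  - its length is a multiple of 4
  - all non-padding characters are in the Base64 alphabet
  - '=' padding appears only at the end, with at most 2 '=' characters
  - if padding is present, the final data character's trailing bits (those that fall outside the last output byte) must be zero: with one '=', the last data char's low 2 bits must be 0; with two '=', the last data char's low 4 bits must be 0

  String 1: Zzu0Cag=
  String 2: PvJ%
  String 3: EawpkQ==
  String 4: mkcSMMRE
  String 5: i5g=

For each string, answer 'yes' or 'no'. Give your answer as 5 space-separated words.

Answer: yes no yes yes yes

Derivation:
String 1: 'Zzu0Cag=' → valid
String 2: 'PvJ%' → invalid (bad char(s): ['%'])
String 3: 'EawpkQ==' → valid
String 4: 'mkcSMMRE' → valid
String 5: 'i5g=' → valid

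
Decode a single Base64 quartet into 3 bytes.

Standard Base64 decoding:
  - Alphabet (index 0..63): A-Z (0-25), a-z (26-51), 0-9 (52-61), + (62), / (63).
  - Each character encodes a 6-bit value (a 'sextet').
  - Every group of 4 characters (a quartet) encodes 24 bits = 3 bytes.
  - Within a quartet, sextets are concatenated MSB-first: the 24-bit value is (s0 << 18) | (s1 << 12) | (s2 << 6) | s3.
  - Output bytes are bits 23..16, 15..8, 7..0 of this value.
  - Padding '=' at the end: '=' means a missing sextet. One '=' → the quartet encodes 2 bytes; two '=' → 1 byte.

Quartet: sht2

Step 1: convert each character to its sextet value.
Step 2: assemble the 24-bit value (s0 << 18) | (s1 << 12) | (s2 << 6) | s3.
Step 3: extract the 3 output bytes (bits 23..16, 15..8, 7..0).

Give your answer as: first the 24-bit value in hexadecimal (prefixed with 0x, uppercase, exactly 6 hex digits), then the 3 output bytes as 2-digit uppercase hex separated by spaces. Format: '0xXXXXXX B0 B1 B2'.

Answer: 0xB21B76 B2 1B 76

Derivation:
Sextets: s=44, h=33, t=45, 2=54
24-bit: (44<<18) | (33<<12) | (45<<6) | 54
      = 0xB00000 | 0x021000 | 0x000B40 | 0x000036
      = 0xB21B76
Bytes: (v>>16)&0xFF=B2, (v>>8)&0xFF=1B, v&0xFF=76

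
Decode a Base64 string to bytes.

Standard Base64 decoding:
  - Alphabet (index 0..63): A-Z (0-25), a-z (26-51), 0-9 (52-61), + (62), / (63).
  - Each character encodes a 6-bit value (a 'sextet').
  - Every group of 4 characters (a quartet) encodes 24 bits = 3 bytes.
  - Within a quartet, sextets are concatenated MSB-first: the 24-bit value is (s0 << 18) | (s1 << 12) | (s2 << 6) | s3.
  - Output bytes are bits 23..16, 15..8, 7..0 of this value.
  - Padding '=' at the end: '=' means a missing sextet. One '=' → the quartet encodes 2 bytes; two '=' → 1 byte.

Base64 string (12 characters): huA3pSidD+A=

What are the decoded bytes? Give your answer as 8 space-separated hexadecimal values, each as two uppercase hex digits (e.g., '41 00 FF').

Answer: 86 E0 37 A5 28 9D 0F E0

Derivation:
After char 0 ('h'=33): chars_in_quartet=1 acc=0x21 bytes_emitted=0
After char 1 ('u'=46): chars_in_quartet=2 acc=0x86E bytes_emitted=0
After char 2 ('A'=0): chars_in_quartet=3 acc=0x21B80 bytes_emitted=0
After char 3 ('3'=55): chars_in_quartet=4 acc=0x86E037 -> emit 86 E0 37, reset; bytes_emitted=3
After char 4 ('p'=41): chars_in_quartet=1 acc=0x29 bytes_emitted=3
After char 5 ('S'=18): chars_in_quartet=2 acc=0xA52 bytes_emitted=3
After char 6 ('i'=34): chars_in_quartet=3 acc=0x294A2 bytes_emitted=3
After char 7 ('d'=29): chars_in_quartet=4 acc=0xA5289D -> emit A5 28 9D, reset; bytes_emitted=6
After char 8 ('D'=3): chars_in_quartet=1 acc=0x3 bytes_emitted=6
After char 9 ('+'=62): chars_in_quartet=2 acc=0xFE bytes_emitted=6
After char 10 ('A'=0): chars_in_quartet=3 acc=0x3F80 bytes_emitted=6
Padding '=': partial quartet acc=0x3F80 -> emit 0F E0; bytes_emitted=8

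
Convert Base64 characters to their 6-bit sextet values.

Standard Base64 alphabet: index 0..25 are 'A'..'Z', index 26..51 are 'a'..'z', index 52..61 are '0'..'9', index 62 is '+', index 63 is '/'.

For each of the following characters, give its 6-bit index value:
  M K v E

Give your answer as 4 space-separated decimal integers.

'M': A..Z range, ord('M') − ord('A') = 12
'K': A..Z range, ord('K') − ord('A') = 10
'v': a..z range, 26 + ord('v') − ord('a') = 47
'E': A..Z range, ord('E') − ord('A') = 4

Answer: 12 10 47 4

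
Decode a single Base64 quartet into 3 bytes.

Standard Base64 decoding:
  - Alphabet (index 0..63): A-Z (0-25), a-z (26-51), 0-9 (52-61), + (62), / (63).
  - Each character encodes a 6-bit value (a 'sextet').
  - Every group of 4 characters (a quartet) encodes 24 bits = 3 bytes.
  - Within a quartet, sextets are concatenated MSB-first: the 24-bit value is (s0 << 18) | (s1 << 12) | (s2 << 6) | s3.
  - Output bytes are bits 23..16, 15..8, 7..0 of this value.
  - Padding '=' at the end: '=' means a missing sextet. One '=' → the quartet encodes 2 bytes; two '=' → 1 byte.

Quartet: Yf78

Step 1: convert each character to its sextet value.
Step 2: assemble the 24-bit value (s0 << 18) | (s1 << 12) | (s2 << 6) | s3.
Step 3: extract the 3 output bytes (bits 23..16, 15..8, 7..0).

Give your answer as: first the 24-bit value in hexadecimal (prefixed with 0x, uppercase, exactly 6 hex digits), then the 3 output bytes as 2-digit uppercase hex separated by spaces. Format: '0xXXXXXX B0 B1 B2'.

Answer: 0x61FEFC 61 FE FC

Derivation:
Sextets: Y=24, f=31, 7=59, 8=60
24-bit: (24<<18) | (31<<12) | (59<<6) | 60
      = 0x600000 | 0x01F000 | 0x000EC0 | 0x00003C
      = 0x61FEFC
Bytes: (v>>16)&0xFF=61, (v>>8)&0xFF=FE, v&0xFF=FC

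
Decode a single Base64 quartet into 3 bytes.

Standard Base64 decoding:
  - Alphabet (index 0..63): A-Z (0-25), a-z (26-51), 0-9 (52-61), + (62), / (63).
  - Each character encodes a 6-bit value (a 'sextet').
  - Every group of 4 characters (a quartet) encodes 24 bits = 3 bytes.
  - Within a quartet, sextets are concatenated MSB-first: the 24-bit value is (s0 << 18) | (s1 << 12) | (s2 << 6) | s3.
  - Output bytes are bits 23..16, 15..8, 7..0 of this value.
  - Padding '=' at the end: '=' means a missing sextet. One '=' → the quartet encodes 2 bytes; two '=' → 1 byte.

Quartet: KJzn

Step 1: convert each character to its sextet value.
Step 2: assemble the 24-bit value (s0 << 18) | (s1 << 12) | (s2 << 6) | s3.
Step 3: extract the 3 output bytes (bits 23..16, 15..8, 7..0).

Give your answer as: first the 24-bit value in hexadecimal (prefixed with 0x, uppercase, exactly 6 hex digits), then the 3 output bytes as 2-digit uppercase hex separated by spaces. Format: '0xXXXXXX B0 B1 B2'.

Sextets: K=10, J=9, z=51, n=39
24-bit: (10<<18) | (9<<12) | (51<<6) | 39
      = 0x280000 | 0x009000 | 0x000CC0 | 0x000027
      = 0x289CE7
Bytes: (v>>16)&0xFF=28, (v>>8)&0xFF=9C, v&0xFF=E7

Answer: 0x289CE7 28 9C E7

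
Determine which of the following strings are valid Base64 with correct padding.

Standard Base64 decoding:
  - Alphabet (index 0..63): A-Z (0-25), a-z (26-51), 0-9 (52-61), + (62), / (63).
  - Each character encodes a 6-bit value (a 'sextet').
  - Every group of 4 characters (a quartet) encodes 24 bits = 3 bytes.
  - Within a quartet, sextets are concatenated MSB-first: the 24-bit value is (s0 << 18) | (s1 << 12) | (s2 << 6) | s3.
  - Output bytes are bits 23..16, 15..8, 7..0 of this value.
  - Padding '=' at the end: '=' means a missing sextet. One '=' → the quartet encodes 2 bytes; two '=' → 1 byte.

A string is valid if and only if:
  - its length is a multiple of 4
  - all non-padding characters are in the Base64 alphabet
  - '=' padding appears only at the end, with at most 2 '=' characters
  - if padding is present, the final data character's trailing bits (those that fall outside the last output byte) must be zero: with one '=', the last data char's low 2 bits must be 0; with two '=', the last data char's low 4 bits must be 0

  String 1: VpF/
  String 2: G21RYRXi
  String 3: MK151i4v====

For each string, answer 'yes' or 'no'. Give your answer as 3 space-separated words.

String 1: 'VpF/' → valid
String 2: 'G21RYRXi' → valid
String 3: 'MK151i4v====' → invalid (4 pad chars (max 2))

Answer: yes yes no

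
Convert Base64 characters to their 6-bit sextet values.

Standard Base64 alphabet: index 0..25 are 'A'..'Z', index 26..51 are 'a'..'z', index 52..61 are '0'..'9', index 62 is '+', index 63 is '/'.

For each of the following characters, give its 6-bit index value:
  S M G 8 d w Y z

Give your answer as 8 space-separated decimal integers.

Answer: 18 12 6 60 29 48 24 51

Derivation:
'S': A..Z range, ord('S') − ord('A') = 18
'M': A..Z range, ord('M') − ord('A') = 12
'G': A..Z range, ord('G') − ord('A') = 6
'8': 0..9 range, 52 + ord('8') − ord('0') = 60
'd': a..z range, 26 + ord('d') − ord('a') = 29
'w': a..z range, 26 + ord('w') − ord('a') = 48
'Y': A..Z range, ord('Y') − ord('A') = 24
'z': a..z range, 26 + ord('z') − ord('a') = 51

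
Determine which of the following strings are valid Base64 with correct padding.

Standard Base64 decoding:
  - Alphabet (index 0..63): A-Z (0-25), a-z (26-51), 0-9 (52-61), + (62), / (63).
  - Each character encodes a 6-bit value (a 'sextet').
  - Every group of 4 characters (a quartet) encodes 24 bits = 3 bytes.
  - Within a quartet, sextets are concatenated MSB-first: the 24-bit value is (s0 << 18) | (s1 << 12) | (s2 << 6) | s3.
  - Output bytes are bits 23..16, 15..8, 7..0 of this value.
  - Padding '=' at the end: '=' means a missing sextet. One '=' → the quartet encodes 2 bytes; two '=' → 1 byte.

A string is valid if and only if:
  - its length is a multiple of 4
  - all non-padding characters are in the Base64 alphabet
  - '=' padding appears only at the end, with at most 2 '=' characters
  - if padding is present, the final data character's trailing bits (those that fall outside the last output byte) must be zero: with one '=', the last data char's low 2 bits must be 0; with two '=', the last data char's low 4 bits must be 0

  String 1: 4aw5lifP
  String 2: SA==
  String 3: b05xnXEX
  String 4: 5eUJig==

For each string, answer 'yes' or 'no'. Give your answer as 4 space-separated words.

Answer: yes yes yes yes

Derivation:
String 1: '4aw5lifP' → valid
String 2: 'SA==' → valid
String 3: 'b05xnXEX' → valid
String 4: '5eUJig==' → valid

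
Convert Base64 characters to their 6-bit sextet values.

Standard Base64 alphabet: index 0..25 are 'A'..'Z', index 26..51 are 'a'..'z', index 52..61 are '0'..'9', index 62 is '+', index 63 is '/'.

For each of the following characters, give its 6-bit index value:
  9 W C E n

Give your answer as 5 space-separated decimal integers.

'9': 0..9 range, 52 + ord('9') − ord('0') = 61
'W': A..Z range, ord('W') − ord('A') = 22
'C': A..Z range, ord('C') − ord('A') = 2
'E': A..Z range, ord('E') − ord('A') = 4
'n': a..z range, 26 + ord('n') − ord('a') = 39

Answer: 61 22 2 4 39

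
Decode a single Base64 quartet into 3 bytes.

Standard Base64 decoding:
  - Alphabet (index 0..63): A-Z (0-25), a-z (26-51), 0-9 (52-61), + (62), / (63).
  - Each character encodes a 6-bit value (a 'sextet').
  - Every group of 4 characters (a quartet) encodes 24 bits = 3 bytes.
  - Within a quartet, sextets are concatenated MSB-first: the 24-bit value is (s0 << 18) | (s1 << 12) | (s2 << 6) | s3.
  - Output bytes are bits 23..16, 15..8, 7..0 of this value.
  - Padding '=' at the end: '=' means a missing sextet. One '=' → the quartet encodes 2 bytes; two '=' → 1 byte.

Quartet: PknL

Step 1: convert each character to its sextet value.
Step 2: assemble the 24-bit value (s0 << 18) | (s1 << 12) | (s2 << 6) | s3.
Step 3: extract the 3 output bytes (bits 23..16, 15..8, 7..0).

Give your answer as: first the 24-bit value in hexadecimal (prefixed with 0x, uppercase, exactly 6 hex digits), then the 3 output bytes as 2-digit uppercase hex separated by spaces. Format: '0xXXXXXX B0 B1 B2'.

Sextets: P=15, k=36, n=39, L=11
24-bit: (15<<18) | (36<<12) | (39<<6) | 11
      = 0x3C0000 | 0x024000 | 0x0009C0 | 0x00000B
      = 0x3E49CB
Bytes: (v>>16)&0xFF=3E, (v>>8)&0xFF=49, v&0xFF=CB

Answer: 0x3E49CB 3E 49 CB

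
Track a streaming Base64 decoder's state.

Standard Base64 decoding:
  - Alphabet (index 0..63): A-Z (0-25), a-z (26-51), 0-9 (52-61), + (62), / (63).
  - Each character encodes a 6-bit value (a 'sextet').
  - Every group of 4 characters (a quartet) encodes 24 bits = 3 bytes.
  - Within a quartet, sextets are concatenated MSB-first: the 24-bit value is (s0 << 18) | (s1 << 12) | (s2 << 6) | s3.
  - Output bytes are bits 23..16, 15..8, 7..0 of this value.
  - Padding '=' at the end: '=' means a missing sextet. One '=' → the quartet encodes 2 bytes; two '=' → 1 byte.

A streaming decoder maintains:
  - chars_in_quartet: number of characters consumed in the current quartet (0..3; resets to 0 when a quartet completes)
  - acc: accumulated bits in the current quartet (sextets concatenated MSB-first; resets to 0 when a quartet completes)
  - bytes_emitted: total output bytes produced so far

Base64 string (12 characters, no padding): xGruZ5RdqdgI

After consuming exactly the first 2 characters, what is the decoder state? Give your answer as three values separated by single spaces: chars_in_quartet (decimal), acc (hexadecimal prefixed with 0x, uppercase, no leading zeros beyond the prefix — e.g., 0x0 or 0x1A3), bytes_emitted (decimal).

After char 0 ('x'=49): chars_in_quartet=1 acc=0x31 bytes_emitted=0
After char 1 ('G'=6): chars_in_quartet=2 acc=0xC46 bytes_emitted=0

Answer: 2 0xC46 0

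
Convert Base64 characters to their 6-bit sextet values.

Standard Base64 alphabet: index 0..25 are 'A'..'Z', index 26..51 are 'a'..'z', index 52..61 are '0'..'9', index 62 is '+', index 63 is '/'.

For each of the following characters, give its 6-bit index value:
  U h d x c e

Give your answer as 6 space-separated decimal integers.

Answer: 20 33 29 49 28 30

Derivation:
'U': A..Z range, ord('U') − ord('A') = 20
'h': a..z range, 26 + ord('h') − ord('a') = 33
'd': a..z range, 26 + ord('d') − ord('a') = 29
'x': a..z range, 26 + ord('x') − ord('a') = 49
'c': a..z range, 26 + ord('c') − ord('a') = 28
'e': a..z range, 26 + ord('e') − ord('a') = 30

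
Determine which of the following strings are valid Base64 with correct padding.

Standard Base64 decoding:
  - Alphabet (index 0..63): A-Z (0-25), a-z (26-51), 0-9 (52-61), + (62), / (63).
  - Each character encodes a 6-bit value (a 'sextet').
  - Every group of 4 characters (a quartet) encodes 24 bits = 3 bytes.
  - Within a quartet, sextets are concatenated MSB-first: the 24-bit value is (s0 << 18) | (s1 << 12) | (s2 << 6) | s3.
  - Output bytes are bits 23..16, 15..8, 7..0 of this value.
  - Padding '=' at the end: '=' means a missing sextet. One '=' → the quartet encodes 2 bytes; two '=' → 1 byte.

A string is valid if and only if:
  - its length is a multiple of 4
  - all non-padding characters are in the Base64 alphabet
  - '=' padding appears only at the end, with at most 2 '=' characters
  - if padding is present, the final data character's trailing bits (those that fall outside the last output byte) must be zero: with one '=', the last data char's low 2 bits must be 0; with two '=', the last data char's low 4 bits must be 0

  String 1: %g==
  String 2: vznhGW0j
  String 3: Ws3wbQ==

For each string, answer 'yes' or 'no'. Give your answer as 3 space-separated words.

String 1: '%g==' → invalid (bad char(s): ['%'])
String 2: 'vznhGW0j' → valid
String 3: 'Ws3wbQ==' → valid

Answer: no yes yes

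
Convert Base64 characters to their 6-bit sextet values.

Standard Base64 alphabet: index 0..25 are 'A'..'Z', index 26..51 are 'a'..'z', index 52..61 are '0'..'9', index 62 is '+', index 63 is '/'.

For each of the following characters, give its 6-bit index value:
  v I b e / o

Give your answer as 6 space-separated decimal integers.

'v': a..z range, 26 + ord('v') − ord('a') = 47
'I': A..Z range, ord('I') − ord('A') = 8
'b': a..z range, 26 + ord('b') − ord('a') = 27
'e': a..z range, 26 + ord('e') − ord('a') = 30
'/': index 63
'o': a..z range, 26 + ord('o') − ord('a') = 40

Answer: 47 8 27 30 63 40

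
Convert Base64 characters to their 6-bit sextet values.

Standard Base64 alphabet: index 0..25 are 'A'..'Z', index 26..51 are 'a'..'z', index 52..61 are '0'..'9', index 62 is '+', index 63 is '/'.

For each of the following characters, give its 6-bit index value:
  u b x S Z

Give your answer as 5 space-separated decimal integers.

'u': a..z range, 26 + ord('u') − ord('a') = 46
'b': a..z range, 26 + ord('b') − ord('a') = 27
'x': a..z range, 26 + ord('x') − ord('a') = 49
'S': A..Z range, ord('S') − ord('A') = 18
'Z': A..Z range, ord('Z') − ord('A') = 25

Answer: 46 27 49 18 25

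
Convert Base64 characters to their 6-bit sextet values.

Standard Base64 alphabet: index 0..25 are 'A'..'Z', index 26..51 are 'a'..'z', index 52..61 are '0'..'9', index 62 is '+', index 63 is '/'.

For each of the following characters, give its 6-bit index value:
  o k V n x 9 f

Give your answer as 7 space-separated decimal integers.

'o': a..z range, 26 + ord('o') − ord('a') = 40
'k': a..z range, 26 + ord('k') − ord('a') = 36
'V': A..Z range, ord('V') − ord('A') = 21
'n': a..z range, 26 + ord('n') − ord('a') = 39
'x': a..z range, 26 + ord('x') − ord('a') = 49
'9': 0..9 range, 52 + ord('9') − ord('0') = 61
'f': a..z range, 26 + ord('f') − ord('a') = 31

Answer: 40 36 21 39 49 61 31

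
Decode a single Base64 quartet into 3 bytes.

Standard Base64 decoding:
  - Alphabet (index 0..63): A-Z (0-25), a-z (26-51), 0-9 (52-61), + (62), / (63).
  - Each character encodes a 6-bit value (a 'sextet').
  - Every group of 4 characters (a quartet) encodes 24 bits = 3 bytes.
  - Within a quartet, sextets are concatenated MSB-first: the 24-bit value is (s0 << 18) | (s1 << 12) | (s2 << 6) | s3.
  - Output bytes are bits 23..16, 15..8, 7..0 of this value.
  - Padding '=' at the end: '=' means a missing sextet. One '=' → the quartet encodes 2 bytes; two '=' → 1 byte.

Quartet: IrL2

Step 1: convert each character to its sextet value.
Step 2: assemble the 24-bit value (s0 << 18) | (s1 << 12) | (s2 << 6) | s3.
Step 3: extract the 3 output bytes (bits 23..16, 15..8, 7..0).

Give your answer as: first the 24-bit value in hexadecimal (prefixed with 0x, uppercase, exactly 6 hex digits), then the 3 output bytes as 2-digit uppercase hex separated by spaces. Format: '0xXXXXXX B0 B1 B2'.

Answer: 0x22B2F6 22 B2 F6

Derivation:
Sextets: I=8, r=43, L=11, 2=54
24-bit: (8<<18) | (43<<12) | (11<<6) | 54
      = 0x200000 | 0x02B000 | 0x0002C0 | 0x000036
      = 0x22B2F6
Bytes: (v>>16)&0xFF=22, (v>>8)&0xFF=B2, v&0xFF=F6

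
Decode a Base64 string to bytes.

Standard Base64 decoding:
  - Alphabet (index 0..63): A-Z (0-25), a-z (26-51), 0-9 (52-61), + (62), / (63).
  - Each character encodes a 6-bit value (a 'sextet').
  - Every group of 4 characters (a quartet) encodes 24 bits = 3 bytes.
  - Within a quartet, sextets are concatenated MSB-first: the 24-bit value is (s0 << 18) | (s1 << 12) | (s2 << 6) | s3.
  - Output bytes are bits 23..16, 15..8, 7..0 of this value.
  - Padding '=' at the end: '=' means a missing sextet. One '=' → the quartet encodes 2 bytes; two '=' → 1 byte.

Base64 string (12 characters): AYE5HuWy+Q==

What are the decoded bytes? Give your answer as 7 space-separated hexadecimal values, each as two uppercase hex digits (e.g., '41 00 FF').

After char 0 ('A'=0): chars_in_quartet=1 acc=0x0 bytes_emitted=0
After char 1 ('Y'=24): chars_in_quartet=2 acc=0x18 bytes_emitted=0
After char 2 ('E'=4): chars_in_quartet=3 acc=0x604 bytes_emitted=0
After char 3 ('5'=57): chars_in_quartet=4 acc=0x18139 -> emit 01 81 39, reset; bytes_emitted=3
After char 4 ('H'=7): chars_in_quartet=1 acc=0x7 bytes_emitted=3
After char 5 ('u'=46): chars_in_quartet=2 acc=0x1EE bytes_emitted=3
After char 6 ('W'=22): chars_in_quartet=3 acc=0x7B96 bytes_emitted=3
After char 7 ('y'=50): chars_in_quartet=4 acc=0x1EE5B2 -> emit 1E E5 B2, reset; bytes_emitted=6
After char 8 ('+'=62): chars_in_quartet=1 acc=0x3E bytes_emitted=6
After char 9 ('Q'=16): chars_in_quartet=2 acc=0xF90 bytes_emitted=6
Padding '==': partial quartet acc=0xF90 -> emit F9; bytes_emitted=7

Answer: 01 81 39 1E E5 B2 F9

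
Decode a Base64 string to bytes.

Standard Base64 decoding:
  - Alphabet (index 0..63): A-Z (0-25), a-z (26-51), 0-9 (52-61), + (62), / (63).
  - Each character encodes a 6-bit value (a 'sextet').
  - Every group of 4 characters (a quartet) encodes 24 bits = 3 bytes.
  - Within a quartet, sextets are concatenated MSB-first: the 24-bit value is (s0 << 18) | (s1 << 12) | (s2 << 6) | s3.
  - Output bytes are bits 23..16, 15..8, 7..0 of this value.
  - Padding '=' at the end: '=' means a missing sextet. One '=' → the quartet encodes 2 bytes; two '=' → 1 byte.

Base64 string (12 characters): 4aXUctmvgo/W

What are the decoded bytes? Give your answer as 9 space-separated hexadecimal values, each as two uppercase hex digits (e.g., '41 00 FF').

Answer: E1 A5 D4 72 D9 AF 82 8F D6

Derivation:
After char 0 ('4'=56): chars_in_quartet=1 acc=0x38 bytes_emitted=0
After char 1 ('a'=26): chars_in_quartet=2 acc=0xE1A bytes_emitted=0
After char 2 ('X'=23): chars_in_quartet=3 acc=0x38697 bytes_emitted=0
After char 3 ('U'=20): chars_in_quartet=4 acc=0xE1A5D4 -> emit E1 A5 D4, reset; bytes_emitted=3
After char 4 ('c'=28): chars_in_quartet=1 acc=0x1C bytes_emitted=3
After char 5 ('t'=45): chars_in_quartet=2 acc=0x72D bytes_emitted=3
After char 6 ('m'=38): chars_in_quartet=3 acc=0x1CB66 bytes_emitted=3
After char 7 ('v'=47): chars_in_quartet=4 acc=0x72D9AF -> emit 72 D9 AF, reset; bytes_emitted=6
After char 8 ('g'=32): chars_in_quartet=1 acc=0x20 bytes_emitted=6
After char 9 ('o'=40): chars_in_quartet=2 acc=0x828 bytes_emitted=6
After char 10 ('/'=63): chars_in_quartet=3 acc=0x20A3F bytes_emitted=6
After char 11 ('W'=22): chars_in_quartet=4 acc=0x828FD6 -> emit 82 8F D6, reset; bytes_emitted=9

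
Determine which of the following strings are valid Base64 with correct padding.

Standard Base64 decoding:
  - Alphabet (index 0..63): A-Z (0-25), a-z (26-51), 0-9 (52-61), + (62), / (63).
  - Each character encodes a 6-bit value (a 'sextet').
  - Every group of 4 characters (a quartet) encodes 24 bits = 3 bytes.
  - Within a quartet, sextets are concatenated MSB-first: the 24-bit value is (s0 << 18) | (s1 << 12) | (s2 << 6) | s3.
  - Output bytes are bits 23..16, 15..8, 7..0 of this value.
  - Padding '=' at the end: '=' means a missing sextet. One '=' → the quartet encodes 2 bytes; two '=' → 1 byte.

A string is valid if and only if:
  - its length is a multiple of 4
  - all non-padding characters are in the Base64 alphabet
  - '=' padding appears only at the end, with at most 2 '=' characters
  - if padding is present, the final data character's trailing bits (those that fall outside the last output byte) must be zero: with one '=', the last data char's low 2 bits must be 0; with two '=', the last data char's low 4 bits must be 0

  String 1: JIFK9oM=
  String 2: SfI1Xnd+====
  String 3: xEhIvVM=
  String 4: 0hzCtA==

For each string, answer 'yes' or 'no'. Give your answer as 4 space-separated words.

Answer: yes no yes yes

Derivation:
String 1: 'JIFK9oM=' → valid
String 2: 'SfI1Xnd+====' → invalid (4 pad chars (max 2))
String 3: 'xEhIvVM=' → valid
String 4: '0hzCtA==' → valid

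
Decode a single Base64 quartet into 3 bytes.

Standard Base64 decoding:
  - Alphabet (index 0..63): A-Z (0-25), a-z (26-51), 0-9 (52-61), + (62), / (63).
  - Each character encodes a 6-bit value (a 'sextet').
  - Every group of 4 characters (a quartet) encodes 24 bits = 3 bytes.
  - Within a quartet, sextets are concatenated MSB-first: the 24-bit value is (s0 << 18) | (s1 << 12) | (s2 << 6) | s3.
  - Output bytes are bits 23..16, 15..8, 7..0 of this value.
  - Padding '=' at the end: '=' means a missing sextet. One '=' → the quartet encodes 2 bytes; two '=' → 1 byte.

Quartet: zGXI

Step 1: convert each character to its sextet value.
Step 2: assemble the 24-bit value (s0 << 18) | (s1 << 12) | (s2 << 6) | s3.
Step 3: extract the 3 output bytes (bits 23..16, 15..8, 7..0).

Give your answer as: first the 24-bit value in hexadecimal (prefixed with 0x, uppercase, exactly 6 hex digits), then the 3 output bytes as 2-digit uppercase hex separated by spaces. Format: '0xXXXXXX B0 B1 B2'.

Answer: 0xCC65C8 CC 65 C8

Derivation:
Sextets: z=51, G=6, X=23, I=8
24-bit: (51<<18) | (6<<12) | (23<<6) | 8
      = 0xCC0000 | 0x006000 | 0x0005C0 | 0x000008
      = 0xCC65C8
Bytes: (v>>16)&0xFF=CC, (v>>8)&0xFF=65, v&0xFF=C8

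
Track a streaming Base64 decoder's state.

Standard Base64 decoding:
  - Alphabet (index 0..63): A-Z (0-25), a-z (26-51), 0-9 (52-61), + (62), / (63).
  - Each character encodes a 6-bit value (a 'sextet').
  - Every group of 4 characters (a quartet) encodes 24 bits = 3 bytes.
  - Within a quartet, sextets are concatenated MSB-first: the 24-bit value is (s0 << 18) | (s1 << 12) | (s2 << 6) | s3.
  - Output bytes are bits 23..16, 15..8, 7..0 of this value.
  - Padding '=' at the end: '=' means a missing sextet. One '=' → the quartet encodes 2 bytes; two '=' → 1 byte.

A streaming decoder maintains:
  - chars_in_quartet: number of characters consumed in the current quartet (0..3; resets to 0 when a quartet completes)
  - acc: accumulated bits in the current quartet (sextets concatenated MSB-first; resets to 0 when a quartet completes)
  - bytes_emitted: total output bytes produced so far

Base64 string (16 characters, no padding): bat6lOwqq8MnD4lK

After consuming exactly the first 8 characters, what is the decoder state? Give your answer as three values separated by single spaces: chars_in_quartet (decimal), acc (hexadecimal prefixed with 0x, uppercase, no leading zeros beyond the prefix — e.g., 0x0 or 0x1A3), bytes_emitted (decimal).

After char 0 ('b'=27): chars_in_quartet=1 acc=0x1B bytes_emitted=0
After char 1 ('a'=26): chars_in_quartet=2 acc=0x6DA bytes_emitted=0
After char 2 ('t'=45): chars_in_quartet=3 acc=0x1B6AD bytes_emitted=0
After char 3 ('6'=58): chars_in_quartet=4 acc=0x6DAB7A -> emit 6D AB 7A, reset; bytes_emitted=3
After char 4 ('l'=37): chars_in_quartet=1 acc=0x25 bytes_emitted=3
After char 5 ('O'=14): chars_in_quartet=2 acc=0x94E bytes_emitted=3
After char 6 ('w'=48): chars_in_quartet=3 acc=0x253B0 bytes_emitted=3
After char 7 ('q'=42): chars_in_quartet=4 acc=0x94EC2A -> emit 94 EC 2A, reset; bytes_emitted=6

Answer: 0 0x0 6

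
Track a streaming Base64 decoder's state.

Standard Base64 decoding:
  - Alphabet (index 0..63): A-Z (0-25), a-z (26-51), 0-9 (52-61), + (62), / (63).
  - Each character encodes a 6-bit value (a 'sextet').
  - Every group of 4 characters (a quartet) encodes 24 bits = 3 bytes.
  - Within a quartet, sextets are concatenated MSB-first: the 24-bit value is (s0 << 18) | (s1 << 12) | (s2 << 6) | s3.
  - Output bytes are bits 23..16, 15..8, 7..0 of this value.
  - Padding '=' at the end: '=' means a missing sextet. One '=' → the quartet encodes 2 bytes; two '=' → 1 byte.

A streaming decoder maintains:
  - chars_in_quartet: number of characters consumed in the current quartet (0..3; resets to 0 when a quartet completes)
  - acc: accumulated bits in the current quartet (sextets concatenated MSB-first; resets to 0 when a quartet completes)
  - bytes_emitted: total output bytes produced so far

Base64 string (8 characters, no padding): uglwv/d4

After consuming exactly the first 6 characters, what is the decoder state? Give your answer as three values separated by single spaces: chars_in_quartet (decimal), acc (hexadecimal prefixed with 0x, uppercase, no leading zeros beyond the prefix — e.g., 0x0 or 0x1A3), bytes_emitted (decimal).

Answer: 2 0xBFF 3

Derivation:
After char 0 ('u'=46): chars_in_quartet=1 acc=0x2E bytes_emitted=0
After char 1 ('g'=32): chars_in_quartet=2 acc=0xBA0 bytes_emitted=0
After char 2 ('l'=37): chars_in_quartet=3 acc=0x2E825 bytes_emitted=0
After char 3 ('w'=48): chars_in_quartet=4 acc=0xBA0970 -> emit BA 09 70, reset; bytes_emitted=3
After char 4 ('v'=47): chars_in_quartet=1 acc=0x2F bytes_emitted=3
After char 5 ('/'=63): chars_in_quartet=2 acc=0xBFF bytes_emitted=3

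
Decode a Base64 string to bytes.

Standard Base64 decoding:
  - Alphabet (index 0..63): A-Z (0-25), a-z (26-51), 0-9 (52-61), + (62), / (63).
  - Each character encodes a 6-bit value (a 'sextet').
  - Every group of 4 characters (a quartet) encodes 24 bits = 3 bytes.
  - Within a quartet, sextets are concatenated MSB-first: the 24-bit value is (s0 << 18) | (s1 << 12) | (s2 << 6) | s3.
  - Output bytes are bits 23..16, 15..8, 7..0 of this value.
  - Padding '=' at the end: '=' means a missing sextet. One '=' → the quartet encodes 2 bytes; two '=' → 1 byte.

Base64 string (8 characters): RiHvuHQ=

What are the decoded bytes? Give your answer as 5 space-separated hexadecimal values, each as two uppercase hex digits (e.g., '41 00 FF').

After char 0 ('R'=17): chars_in_quartet=1 acc=0x11 bytes_emitted=0
After char 1 ('i'=34): chars_in_quartet=2 acc=0x462 bytes_emitted=0
After char 2 ('H'=7): chars_in_quartet=3 acc=0x11887 bytes_emitted=0
After char 3 ('v'=47): chars_in_quartet=4 acc=0x4621EF -> emit 46 21 EF, reset; bytes_emitted=3
After char 4 ('u'=46): chars_in_quartet=1 acc=0x2E bytes_emitted=3
After char 5 ('H'=7): chars_in_quartet=2 acc=0xB87 bytes_emitted=3
After char 6 ('Q'=16): chars_in_quartet=3 acc=0x2E1D0 bytes_emitted=3
Padding '=': partial quartet acc=0x2E1D0 -> emit B8 74; bytes_emitted=5

Answer: 46 21 EF B8 74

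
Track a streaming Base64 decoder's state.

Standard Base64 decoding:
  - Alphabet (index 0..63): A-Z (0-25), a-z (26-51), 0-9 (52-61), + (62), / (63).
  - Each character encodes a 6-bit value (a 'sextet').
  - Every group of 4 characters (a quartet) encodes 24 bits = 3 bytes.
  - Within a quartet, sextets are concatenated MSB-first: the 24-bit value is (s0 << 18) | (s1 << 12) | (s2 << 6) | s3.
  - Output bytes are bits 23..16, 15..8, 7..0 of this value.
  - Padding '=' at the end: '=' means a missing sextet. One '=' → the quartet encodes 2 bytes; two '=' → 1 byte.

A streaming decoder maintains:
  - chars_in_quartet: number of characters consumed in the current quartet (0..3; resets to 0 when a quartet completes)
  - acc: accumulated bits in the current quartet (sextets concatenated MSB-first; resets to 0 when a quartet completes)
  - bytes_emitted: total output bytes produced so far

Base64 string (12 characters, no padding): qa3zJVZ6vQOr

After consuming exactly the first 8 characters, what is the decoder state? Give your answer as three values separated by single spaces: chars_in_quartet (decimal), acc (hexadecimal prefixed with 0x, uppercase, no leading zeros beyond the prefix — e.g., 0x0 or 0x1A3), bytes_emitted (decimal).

After char 0 ('q'=42): chars_in_quartet=1 acc=0x2A bytes_emitted=0
After char 1 ('a'=26): chars_in_quartet=2 acc=0xA9A bytes_emitted=0
After char 2 ('3'=55): chars_in_quartet=3 acc=0x2A6B7 bytes_emitted=0
After char 3 ('z'=51): chars_in_quartet=4 acc=0xA9ADF3 -> emit A9 AD F3, reset; bytes_emitted=3
After char 4 ('J'=9): chars_in_quartet=1 acc=0x9 bytes_emitted=3
After char 5 ('V'=21): chars_in_quartet=2 acc=0x255 bytes_emitted=3
After char 6 ('Z'=25): chars_in_quartet=3 acc=0x9559 bytes_emitted=3
After char 7 ('6'=58): chars_in_quartet=4 acc=0x25567A -> emit 25 56 7A, reset; bytes_emitted=6

Answer: 0 0x0 6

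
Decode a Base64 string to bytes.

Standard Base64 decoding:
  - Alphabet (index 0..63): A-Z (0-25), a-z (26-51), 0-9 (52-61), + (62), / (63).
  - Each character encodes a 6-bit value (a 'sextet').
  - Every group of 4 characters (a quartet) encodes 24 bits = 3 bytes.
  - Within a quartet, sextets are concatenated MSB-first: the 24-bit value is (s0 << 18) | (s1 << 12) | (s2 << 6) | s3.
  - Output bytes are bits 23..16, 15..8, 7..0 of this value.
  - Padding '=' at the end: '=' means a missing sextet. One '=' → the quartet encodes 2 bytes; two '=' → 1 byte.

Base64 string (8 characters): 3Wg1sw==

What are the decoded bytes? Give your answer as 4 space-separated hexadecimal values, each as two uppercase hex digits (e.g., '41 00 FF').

After char 0 ('3'=55): chars_in_quartet=1 acc=0x37 bytes_emitted=0
After char 1 ('W'=22): chars_in_quartet=2 acc=0xDD6 bytes_emitted=0
After char 2 ('g'=32): chars_in_quartet=3 acc=0x375A0 bytes_emitted=0
After char 3 ('1'=53): chars_in_quartet=4 acc=0xDD6835 -> emit DD 68 35, reset; bytes_emitted=3
After char 4 ('s'=44): chars_in_quartet=1 acc=0x2C bytes_emitted=3
After char 5 ('w'=48): chars_in_quartet=2 acc=0xB30 bytes_emitted=3
Padding '==': partial quartet acc=0xB30 -> emit B3; bytes_emitted=4

Answer: DD 68 35 B3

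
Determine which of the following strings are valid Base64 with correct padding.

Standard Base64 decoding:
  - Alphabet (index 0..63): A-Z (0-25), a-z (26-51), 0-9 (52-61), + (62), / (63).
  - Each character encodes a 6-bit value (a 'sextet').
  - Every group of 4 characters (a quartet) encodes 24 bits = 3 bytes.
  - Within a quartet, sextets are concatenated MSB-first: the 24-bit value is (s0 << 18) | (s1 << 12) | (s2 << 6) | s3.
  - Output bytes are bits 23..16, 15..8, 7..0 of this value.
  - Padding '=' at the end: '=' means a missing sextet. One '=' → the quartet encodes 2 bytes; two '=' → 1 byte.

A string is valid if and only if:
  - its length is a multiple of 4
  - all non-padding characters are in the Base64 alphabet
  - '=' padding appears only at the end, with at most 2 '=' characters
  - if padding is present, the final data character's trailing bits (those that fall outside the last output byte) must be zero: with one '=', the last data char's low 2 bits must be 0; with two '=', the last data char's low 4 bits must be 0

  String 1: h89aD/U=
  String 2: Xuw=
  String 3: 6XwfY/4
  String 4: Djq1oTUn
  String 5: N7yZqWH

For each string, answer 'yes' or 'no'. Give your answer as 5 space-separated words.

String 1: 'h89aD/U=' → valid
String 2: 'Xuw=' → valid
String 3: '6XwfY/4' → invalid (len=7 not mult of 4)
String 4: 'Djq1oTUn' → valid
String 5: 'N7yZqWH' → invalid (len=7 not mult of 4)

Answer: yes yes no yes no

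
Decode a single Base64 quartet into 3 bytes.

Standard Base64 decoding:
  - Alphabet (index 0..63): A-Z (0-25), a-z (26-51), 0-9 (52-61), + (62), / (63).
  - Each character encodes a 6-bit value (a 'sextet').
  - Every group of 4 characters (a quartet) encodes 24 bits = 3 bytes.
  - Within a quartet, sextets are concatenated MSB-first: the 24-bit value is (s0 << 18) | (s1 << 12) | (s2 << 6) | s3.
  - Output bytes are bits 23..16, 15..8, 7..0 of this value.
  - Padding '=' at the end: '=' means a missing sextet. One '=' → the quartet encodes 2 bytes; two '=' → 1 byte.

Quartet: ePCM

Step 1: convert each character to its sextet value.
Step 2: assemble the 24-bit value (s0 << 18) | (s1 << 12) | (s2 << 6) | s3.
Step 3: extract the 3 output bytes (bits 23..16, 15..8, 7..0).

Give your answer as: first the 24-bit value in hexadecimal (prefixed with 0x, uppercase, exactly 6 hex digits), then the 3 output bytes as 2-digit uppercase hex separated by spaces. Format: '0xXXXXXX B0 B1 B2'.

Sextets: e=30, P=15, C=2, M=12
24-bit: (30<<18) | (15<<12) | (2<<6) | 12
      = 0x780000 | 0x00F000 | 0x000080 | 0x00000C
      = 0x78F08C
Bytes: (v>>16)&0xFF=78, (v>>8)&0xFF=F0, v&0xFF=8C

Answer: 0x78F08C 78 F0 8C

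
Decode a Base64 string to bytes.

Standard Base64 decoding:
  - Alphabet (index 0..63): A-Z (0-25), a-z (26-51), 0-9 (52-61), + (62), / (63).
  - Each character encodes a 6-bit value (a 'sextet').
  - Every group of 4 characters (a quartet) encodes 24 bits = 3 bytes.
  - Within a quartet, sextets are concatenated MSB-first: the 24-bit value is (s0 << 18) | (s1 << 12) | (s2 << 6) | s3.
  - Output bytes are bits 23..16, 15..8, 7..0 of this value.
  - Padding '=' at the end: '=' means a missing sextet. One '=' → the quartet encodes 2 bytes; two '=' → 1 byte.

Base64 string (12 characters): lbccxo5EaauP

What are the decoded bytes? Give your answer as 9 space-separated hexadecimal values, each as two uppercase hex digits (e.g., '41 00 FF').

Answer: 95 B7 1C C6 8E 44 69 AB 8F

Derivation:
After char 0 ('l'=37): chars_in_quartet=1 acc=0x25 bytes_emitted=0
After char 1 ('b'=27): chars_in_quartet=2 acc=0x95B bytes_emitted=0
After char 2 ('c'=28): chars_in_quartet=3 acc=0x256DC bytes_emitted=0
After char 3 ('c'=28): chars_in_quartet=4 acc=0x95B71C -> emit 95 B7 1C, reset; bytes_emitted=3
After char 4 ('x'=49): chars_in_quartet=1 acc=0x31 bytes_emitted=3
After char 5 ('o'=40): chars_in_quartet=2 acc=0xC68 bytes_emitted=3
After char 6 ('5'=57): chars_in_quartet=3 acc=0x31A39 bytes_emitted=3
After char 7 ('E'=4): chars_in_quartet=4 acc=0xC68E44 -> emit C6 8E 44, reset; bytes_emitted=6
After char 8 ('a'=26): chars_in_quartet=1 acc=0x1A bytes_emitted=6
After char 9 ('a'=26): chars_in_quartet=2 acc=0x69A bytes_emitted=6
After char 10 ('u'=46): chars_in_quartet=3 acc=0x1A6AE bytes_emitted=6
After char 11 ('P'=15): chars_in_quartet=4 acc=0x69AB8F -> emit 69 AB 8F, reset; bytes_emitted=9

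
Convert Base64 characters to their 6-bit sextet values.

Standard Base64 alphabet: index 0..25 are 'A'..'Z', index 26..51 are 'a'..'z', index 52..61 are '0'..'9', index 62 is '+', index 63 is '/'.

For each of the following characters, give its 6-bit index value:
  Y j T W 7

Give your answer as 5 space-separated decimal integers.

Answer: 24 35 19 22 59

Derivation:
'Y': A..Z range, ord('Y') − ord('A') = 24
'j': a..z range, 26 + ord('j') − ord('a') = 35
'T': A..Z range, ord('T') − ord('A') = 19
'W': A..Z range, ord('W') − ord('A') = 22
'7': 0..9 range, 52 + ord('7') − ord('0') = 59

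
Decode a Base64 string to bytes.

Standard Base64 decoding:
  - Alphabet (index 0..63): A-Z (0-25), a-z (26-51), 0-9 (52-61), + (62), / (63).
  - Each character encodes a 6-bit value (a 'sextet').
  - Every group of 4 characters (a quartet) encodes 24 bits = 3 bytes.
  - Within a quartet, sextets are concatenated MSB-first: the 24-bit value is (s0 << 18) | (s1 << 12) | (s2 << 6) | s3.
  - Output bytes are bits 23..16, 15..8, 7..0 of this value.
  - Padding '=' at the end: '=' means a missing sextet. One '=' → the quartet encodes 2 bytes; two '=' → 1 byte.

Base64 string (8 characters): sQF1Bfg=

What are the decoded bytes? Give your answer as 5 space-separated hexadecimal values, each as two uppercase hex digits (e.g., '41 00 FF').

After char 0 ('s'=44): chars_in_quartet=1 acc=0x2C bytes_emitted=0
After char 1 ('Q'=16): chars_in_quartet=2 acc=0xB10 bytes_emitted=0
After char 2 ('F'=5): chars_in_quartet=3 acc=0x2C405 bytes_emitted=0
After char 3 ('1'=53): chars_in_quartet=4 acc=0xB10175 -> emit B1 01 75, reset; bytes_emitted=3
After char 4 ('B'=1): chars_in_quartet=1 acc=0x1 bytes_emitted=3
After char 5 ('f'=31): chars_in_quartet=2 acc=0x5F bytes_emitted=3
After char 6 ('g'=32): chars_in_quartet=3 acc=0x17E0 bytes_emitted=3
Padding '=': partial quartet acc=0x17E0 -> emit 05 F8; bytes_emitted=5

Answer: B1 01 75 05 F8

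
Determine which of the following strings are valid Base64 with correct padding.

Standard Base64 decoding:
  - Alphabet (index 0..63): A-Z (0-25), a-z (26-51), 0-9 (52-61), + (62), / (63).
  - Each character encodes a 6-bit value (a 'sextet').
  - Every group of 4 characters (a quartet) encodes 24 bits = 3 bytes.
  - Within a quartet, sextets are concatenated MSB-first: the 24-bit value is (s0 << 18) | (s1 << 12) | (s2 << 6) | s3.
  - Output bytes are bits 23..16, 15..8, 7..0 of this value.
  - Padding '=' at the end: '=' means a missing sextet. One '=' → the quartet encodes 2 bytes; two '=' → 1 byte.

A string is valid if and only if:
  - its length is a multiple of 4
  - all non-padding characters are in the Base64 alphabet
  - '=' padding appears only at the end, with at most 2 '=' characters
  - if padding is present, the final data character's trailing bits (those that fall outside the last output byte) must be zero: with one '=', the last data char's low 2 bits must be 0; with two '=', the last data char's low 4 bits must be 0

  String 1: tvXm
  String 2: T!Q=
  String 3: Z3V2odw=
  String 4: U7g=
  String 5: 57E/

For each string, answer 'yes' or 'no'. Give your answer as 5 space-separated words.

String 1: 'tvXm' → valid
String 2: 'T!Q=' → invalid (bad char(s): ['!'])
String 3: 'Z3V2odw=' → valid
String 4: 'U7g=' → valid
String 5: '57E/' → valid

Answer: yes no yes yes yes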